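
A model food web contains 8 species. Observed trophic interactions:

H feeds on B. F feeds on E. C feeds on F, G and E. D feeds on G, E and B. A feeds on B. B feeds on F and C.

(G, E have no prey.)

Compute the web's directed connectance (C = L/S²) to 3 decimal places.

The web has S = 8 species and L = 11 feeding links.
C = L / S² = 11 / 64 = 0.1719 ≈ 0.172.

C = 0.172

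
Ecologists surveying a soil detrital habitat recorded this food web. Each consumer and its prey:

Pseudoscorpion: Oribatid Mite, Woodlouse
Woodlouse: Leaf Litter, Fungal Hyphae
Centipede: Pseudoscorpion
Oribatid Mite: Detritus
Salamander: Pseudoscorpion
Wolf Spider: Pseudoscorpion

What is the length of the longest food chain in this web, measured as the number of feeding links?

One longest chain: Detritus → Oribatid Mite → Pseudoscorpion → Salamander.
It has 4 species and 3 links.

3 links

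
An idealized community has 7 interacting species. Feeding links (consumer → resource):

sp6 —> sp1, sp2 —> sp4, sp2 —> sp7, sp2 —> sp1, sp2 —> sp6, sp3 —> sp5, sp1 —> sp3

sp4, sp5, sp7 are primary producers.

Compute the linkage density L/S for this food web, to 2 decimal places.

L/S = 1.00

There are L = 7 links among S = 7 species.
L/S = 7/7 = 1.0000 ≈ 1.00.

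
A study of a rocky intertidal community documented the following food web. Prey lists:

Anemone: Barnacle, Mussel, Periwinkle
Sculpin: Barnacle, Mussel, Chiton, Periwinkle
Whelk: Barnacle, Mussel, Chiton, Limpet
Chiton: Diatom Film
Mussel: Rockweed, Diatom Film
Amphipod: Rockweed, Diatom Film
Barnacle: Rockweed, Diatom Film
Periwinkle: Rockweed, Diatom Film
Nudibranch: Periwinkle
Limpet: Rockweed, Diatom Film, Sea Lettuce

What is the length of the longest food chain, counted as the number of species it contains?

3 species

One longest chain: Rockweed → Periwinkle → Anemone.
It has 3 species and 2 links.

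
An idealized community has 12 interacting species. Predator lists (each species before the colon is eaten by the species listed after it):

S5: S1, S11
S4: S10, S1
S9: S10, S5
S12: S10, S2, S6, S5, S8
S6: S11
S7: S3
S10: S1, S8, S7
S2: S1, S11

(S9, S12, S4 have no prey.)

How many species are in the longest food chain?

4 species

One longest chain: S9 → S10 → S7 → S3.
It has 4 species and 3 links.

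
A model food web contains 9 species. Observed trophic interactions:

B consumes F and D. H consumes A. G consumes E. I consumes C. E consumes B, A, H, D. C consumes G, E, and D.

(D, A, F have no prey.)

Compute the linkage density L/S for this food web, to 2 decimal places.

There are L = 12 links among S = 9 species.
L/S = 12/9 = 1.3333 ≈ 1.33.

L/S = 1.33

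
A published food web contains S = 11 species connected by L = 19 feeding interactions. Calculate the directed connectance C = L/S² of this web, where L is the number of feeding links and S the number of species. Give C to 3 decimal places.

C = 0.157

The web has S = 11 species and L = 19 feeding links.
C = L / S² = 19 / 121 = 0.1570 ≈ 0.157.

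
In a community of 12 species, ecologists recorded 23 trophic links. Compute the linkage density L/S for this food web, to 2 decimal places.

There are L = 23 links among S = 12 species.
L/S = 23/12 = 1.9167 ≈ 1.92.

L/S = 1.92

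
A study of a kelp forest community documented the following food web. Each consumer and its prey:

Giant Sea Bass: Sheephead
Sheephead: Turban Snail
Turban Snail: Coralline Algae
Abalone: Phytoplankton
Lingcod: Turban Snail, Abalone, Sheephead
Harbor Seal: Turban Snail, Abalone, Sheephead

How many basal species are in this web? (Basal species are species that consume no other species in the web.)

2

Basal species (no prey listed): Coralline Algae, Phytoplankton.
Count: 2.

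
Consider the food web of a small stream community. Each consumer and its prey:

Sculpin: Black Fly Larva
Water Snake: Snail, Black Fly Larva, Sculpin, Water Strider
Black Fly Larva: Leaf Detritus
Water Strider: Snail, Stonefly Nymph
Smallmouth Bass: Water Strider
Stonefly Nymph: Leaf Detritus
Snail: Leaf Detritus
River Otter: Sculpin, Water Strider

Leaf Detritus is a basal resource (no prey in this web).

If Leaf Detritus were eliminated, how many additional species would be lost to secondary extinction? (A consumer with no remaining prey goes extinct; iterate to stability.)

Remove Leaf Detritus.
Round 1: Snail (all prey gone), Stonefly Nymph (all prey gone), Black Fly Larva (all prey gone) → extinct.
Round 2: Sculpin (all prey gone), Water Strider (all prey gone) → extinct.
Round 3: Smallmouth Bass (all prey gone), River Otter (all prey gone), Water Snake (all prey gone) → extinct.
No further losses. Total secondary extinctions: 8.

8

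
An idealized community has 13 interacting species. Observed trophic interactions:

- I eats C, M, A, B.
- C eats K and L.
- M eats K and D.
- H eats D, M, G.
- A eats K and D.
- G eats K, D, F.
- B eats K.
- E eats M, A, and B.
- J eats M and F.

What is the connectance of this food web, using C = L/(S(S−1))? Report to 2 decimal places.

The web has S = 13 species and L = 22 feeding links.
C = L / (S(S−1)) = 22 / 156 = 0.1410 ≈ 0.14.

C = 0.14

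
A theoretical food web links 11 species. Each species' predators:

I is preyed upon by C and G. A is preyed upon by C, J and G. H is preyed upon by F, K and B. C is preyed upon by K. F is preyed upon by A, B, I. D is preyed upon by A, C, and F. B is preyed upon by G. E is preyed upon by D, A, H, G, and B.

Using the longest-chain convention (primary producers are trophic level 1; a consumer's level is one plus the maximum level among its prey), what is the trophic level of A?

E is a producer → level 1.
D eats E → level 2.
F eats D (level 2); other prey at levels: H 2 → level 3.
A eats F (level 3); other prey at levels: E 1, D 2 → level 4.

Trophic level 4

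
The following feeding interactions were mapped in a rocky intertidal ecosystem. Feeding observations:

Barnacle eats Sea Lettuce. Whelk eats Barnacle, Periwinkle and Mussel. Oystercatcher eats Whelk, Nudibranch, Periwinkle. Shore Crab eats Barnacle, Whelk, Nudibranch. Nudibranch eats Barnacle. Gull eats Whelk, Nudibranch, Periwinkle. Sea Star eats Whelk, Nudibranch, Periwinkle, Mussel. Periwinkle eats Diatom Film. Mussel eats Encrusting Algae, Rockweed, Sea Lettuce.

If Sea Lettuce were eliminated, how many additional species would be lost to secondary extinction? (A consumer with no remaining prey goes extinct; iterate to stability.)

2

Remove Sea Lettuce.
Round 1: Barnacle (all prey gone) → extinct.
Round 2: Nudibranch (all prey gone) → extinct.
No further losses. Total secondary extinctions: 2.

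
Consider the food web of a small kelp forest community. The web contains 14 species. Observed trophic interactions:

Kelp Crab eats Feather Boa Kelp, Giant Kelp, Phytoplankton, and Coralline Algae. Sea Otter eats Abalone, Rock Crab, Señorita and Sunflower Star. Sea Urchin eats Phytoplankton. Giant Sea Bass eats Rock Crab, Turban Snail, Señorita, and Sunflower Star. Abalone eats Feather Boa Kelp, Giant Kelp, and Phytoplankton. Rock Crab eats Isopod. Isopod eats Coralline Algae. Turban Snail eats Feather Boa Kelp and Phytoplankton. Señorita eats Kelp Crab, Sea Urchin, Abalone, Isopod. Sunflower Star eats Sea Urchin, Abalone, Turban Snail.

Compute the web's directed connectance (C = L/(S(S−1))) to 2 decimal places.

C = 0.15

The web has S = 14 species and L = 27 feeding links.
C = L / (S(S−1)) = 27 / 182 = 0.1484 ≈ 0.15.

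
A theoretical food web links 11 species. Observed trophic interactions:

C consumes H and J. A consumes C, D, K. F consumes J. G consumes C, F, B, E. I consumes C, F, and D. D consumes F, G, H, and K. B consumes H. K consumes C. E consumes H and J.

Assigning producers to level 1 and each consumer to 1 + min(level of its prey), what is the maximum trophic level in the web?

3

Producers (level 1): H, J.
Following each consumer down to its lowest-level prey: H → B → G (levels 1 through 3).
All prey of G (B 2, E 2, F 2, C 2) are at level 2 or above, so G is at level 1 + 2 = 3.
Every consumer has at least one prey at level 2 or below, so none exceeds level 3.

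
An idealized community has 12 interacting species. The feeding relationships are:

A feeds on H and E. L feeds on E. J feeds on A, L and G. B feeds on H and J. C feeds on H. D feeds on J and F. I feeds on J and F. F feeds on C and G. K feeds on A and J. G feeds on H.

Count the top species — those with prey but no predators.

Top species (has prey, but nothing eats it): D, B, K, I.
Count: 4.

4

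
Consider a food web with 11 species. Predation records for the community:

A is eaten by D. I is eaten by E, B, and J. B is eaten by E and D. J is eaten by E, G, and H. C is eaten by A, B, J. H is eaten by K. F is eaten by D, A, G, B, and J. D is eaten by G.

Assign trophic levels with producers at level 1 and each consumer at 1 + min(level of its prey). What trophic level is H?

Trophic level 3

C is a producer → level 1.
J eats C → level 2.
H eats J → level 3.
No prey of H is below level 2, so 3 is the minimum.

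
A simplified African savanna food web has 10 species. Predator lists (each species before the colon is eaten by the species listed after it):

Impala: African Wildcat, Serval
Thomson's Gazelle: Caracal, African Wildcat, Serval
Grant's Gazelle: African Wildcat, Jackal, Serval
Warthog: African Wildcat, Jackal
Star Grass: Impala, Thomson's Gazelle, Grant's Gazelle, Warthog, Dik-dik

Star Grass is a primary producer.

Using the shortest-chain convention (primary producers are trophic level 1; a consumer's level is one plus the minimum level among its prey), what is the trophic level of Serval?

Star Grass is a producer → level 1.
Impala eats Star Grass → level 2.
Serval eats Impala → level 3.
No prey of Serval is below level 2, so 3 is the minimum.

Trophic level 3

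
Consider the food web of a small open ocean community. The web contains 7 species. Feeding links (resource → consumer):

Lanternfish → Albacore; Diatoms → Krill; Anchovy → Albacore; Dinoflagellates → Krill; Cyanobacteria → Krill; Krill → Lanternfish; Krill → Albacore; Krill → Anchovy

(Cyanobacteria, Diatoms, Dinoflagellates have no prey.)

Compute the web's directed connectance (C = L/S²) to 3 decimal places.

C = 0.163

The web has S = 7 species and L = 8 feeding links.
C = L / S² = 8 / 49 = 0.1633 ≈ 0.163.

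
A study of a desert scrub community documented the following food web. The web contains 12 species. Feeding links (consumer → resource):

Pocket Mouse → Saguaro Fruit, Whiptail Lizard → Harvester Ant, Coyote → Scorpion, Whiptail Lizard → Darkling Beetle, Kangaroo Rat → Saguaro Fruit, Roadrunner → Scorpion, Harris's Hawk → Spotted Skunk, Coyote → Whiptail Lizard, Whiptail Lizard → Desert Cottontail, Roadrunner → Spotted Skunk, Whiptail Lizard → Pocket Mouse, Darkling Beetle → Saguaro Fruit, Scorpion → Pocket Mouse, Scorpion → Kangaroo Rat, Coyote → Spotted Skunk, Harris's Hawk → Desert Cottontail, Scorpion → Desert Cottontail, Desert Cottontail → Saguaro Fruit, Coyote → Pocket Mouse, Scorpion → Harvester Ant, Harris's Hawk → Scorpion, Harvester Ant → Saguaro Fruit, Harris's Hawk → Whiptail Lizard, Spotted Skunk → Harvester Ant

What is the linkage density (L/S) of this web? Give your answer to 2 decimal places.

There are L = 24 links among S = 12 species.
L/S = 24/12 = 2.0000 ≈ 2.00.

L/S = 2.00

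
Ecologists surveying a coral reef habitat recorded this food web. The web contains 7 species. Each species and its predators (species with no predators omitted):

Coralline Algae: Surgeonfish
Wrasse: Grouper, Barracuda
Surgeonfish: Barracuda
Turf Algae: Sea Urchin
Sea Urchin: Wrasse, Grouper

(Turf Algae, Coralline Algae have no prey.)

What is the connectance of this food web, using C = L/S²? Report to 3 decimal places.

C = 0.143

The web has S = 7 species and L = 7 feeding links.
C = L / S² = 7 / 49 = 0.1429 ≈ 0.143.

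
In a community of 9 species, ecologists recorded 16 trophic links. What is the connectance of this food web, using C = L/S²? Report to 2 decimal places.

C = 0.20

The web has S = 9 species and L = 16 feeding links.
C = L / S² = 16 / 81 = 0.1975 ≈ 0.20.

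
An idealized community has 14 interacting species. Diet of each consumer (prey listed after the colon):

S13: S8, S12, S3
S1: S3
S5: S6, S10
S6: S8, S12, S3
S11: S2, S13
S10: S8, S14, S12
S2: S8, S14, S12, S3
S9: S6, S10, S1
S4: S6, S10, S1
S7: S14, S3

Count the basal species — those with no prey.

Basal species (no prey listed): S8, S14, S12, S3.
Count: 4.

4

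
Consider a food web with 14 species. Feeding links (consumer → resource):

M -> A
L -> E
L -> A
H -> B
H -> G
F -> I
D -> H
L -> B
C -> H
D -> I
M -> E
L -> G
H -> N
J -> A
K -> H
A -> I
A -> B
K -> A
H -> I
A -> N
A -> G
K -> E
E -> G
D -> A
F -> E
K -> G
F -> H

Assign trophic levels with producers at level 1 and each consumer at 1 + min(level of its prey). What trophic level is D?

I is a producer → level 1.
D eats I → level 2.

Trophic level 2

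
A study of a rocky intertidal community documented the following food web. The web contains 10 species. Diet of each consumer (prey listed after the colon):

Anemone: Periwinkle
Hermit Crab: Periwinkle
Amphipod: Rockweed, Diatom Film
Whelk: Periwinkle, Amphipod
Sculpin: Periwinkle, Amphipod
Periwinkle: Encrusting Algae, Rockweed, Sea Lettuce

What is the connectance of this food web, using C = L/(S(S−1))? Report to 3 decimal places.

The web has S = 10 species and L = 11 feeding links.
C = L / (S(S−1)) = 11 / 90 = 0.1222 ≈ 0.122.

C = 0.122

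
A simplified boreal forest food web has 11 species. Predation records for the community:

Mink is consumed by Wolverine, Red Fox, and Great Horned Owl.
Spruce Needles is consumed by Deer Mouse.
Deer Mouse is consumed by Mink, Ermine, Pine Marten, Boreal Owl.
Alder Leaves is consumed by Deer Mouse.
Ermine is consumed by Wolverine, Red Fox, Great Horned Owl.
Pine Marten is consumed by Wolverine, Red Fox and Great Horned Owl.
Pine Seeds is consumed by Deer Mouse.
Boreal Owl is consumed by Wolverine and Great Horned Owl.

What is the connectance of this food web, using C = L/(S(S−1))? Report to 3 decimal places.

The web has S = 11 species and L = 18 feeding links.
C = L / (S(S−1)) = 18 / 110 = 0.1636 ≈ 0.164.

C = 0.164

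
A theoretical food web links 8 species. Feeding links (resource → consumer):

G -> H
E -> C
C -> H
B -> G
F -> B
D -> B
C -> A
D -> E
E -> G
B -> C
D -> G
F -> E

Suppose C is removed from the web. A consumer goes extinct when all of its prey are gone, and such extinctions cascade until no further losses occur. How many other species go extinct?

1

Remove C.
Round 1: A (all prey gone) → extinct.
No further losses. Total secondary extinctions: 1.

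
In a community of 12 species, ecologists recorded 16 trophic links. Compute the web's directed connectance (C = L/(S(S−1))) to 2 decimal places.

C = 0.12

The web has S = 12 species and L = 16 feeding links.
C = L / (S(S−1)) = 16 / 132 = 0.1212 ≈ 0.12.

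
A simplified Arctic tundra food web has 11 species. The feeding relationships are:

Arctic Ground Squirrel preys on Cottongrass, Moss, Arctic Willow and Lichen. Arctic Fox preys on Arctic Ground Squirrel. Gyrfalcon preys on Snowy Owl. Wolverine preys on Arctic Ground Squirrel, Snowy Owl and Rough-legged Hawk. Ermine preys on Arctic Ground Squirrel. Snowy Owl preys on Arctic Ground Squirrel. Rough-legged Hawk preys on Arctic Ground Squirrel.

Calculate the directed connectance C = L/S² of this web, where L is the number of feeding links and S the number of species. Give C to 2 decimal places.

C = 0.10

The web has S = 11 species and L = 12 feeding links.
C = L / S² = 12 / 121 = 0.0992 ≈ 0.10.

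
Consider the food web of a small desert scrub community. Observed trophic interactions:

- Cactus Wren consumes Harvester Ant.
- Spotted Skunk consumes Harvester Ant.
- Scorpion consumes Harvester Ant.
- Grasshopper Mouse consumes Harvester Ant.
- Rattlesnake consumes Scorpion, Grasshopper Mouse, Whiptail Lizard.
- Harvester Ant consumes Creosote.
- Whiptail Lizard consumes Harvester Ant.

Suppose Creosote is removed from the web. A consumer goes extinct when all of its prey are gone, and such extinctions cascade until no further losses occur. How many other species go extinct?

7

Remove Creosote.
Round 1: Harvester Ant (all prey gone) → extinct.
Round 2: Whiptail Lizard (all prey gone), Cactus Wren (all prey gone), Grasshopper Mouse (all prey gone), Spotted Skunk (all prey gone), Scorpion (all prey gone) → extinct.
Round 3: Rattlesnake (all prey gone) → extinct.
No further losses. Total secondary extinctions: 7.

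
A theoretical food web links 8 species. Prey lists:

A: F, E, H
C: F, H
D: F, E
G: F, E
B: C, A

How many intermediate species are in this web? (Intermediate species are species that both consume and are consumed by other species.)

2

Intermediate species (has both prey and predators): C, A.
Count: 2.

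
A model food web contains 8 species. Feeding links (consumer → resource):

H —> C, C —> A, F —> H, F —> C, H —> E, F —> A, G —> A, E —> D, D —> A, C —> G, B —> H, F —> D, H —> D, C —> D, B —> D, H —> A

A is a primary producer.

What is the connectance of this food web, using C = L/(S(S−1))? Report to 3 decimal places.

C = 0.286

The web has S = 8 species and L = 16 feeding links.
C = L / (S(S−1)) = 16 / 56 = 0.2857 ≈ 0.286.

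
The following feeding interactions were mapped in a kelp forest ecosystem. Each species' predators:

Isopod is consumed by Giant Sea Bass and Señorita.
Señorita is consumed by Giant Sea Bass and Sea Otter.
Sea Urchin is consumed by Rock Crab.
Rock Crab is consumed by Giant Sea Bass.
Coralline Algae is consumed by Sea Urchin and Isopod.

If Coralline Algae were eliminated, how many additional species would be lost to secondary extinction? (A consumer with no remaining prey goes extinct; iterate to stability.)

6

Remove Coralline Algae.
Round 1: Isopod (all prey gone), Sea Urchin (all prey gone) → extinct.
Round 2: Señorita (all prey gone), Rock Crab (all prey gone) → extinct.
Round 3: Sea Otter (all prey gone), Giant Sea Bass (all prey gone) → extinct.
No further losses. Total secondary extinctions: 6.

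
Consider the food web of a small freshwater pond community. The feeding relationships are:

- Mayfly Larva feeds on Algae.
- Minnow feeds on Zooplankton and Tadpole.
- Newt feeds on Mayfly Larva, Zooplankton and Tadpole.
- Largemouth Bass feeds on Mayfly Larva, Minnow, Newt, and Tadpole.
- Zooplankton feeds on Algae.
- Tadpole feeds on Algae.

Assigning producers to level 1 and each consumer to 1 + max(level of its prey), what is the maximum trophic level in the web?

Producers (level 1): Algae.
Algae → Tadpole → Newt → Largemouth Bass gives Largemouth Bass level 4.
No species has a prey at level 4, so no species reaches level 5.

4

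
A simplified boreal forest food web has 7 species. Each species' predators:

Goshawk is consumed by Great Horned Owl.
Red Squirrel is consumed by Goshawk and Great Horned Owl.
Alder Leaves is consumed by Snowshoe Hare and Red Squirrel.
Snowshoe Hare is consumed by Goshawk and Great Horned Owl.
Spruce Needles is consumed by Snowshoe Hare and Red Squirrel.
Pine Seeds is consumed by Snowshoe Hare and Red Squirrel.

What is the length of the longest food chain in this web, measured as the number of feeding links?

3 links

One longest chain: Spruce Needles → Red Squirrel → Goshawk → Great Horned Owl.
It has 4 species and 3 links.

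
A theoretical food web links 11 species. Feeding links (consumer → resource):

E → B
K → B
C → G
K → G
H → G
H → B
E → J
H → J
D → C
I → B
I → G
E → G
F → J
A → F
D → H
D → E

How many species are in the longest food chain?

3 species

One longest chain: J → F → A.
It has 3 species and 2 links.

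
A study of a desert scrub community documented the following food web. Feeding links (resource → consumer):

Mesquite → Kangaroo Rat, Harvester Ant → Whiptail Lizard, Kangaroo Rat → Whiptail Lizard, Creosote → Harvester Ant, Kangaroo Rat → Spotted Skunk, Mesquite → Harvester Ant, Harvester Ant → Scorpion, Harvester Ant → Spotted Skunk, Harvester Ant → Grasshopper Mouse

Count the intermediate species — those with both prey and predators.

2

Intermediate species (has both prey and predators): Harvester Ant, Kangaroo Rat.
Count: 2.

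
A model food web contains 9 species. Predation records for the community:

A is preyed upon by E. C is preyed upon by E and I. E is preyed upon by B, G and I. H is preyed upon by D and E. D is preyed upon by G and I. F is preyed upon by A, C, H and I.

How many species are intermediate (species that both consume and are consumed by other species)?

5

Intermediate species (has both prey and predators): H, C, A, D, E.
Count: 5.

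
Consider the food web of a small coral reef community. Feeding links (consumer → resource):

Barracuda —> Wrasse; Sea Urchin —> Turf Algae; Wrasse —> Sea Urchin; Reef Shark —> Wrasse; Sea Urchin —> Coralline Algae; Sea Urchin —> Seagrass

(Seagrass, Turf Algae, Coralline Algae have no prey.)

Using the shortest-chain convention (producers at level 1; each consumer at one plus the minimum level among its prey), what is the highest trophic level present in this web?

Producers (level 1): Seagrass, Turf Algae, Coralline Algae.
Following each consumer down to its lowest-level prey: Seagrass → Sea Urchin → Wrasse → Barracuda (levels 1 through 4).
All prey of Barracuda (Wrasse 3) are at level 3 or above, so Barracuda is at level 1 + 3 = 4.
Every consumer has at least one prey at level 3 or below, so none exceeds level 4.

4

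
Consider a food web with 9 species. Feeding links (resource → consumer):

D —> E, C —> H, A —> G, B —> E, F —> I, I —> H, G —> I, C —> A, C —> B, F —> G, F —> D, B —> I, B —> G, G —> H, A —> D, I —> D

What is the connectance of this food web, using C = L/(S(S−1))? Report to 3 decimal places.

C = 0.222

The web has S = 9 species and L = 16 feeding links.
C = L / (S(S−1)) = 16 / 72 = 0.2222 ≈ 0.222.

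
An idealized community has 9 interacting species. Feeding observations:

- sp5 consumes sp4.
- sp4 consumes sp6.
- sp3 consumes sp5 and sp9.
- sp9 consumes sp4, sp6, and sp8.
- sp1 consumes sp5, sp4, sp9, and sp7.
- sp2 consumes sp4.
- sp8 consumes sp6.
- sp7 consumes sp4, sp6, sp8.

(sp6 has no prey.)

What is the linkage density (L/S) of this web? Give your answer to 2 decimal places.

L/S = 1.78

There are L = 16 links among S = 9 species.
L/S = 16/9 = 1.7778 ≈ 1.78.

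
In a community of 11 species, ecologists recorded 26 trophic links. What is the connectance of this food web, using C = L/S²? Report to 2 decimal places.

The web has S = 11 species and L = 26 feeding links.
C = L / S² = 26 / 121 = 0.2149 ≈ 0.21.

C = 0.21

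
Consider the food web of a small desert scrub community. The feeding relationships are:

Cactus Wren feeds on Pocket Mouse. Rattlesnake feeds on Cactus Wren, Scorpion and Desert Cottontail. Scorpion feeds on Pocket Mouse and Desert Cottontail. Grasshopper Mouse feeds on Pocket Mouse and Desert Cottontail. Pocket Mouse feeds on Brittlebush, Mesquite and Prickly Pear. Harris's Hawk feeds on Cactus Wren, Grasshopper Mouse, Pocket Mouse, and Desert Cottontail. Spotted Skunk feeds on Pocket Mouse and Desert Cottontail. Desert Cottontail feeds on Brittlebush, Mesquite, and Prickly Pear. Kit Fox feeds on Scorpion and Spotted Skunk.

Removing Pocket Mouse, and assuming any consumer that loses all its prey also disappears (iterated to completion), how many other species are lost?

1

Remove Pocket Mouse.
Round 1: Cactus Wren (all prey gone) → extinct.
No further losses. Total secondary extinctions: 1.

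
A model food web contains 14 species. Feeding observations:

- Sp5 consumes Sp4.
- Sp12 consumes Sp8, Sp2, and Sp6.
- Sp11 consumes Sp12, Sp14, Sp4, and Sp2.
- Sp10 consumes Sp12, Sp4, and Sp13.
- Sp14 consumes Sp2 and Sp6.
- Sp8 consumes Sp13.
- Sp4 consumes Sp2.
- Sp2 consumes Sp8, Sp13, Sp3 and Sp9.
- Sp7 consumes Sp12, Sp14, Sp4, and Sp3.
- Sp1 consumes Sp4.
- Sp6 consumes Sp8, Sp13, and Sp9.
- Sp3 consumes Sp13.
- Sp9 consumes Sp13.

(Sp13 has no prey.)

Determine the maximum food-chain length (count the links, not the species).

4 links

One longest chain: Sp13 → Sp3 → Sp2 → Sp14 → Sp11.
It has 5 species and 4 links.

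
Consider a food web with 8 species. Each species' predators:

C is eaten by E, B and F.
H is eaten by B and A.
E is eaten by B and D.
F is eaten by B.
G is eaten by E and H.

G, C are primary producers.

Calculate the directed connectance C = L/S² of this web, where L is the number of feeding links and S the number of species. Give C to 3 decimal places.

The web has S = 8 species and L = 10 feeding links.
C = L / S² = 10 / 64 = 0.1562 ≈ 0.156.

C = 0.156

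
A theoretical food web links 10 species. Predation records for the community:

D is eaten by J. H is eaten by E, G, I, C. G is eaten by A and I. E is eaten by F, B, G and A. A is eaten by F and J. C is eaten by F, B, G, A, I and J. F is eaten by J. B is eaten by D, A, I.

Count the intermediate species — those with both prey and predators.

7

Intermediate species (has both prey and predators): E, C, B, G, D, A, F.
Count: 7.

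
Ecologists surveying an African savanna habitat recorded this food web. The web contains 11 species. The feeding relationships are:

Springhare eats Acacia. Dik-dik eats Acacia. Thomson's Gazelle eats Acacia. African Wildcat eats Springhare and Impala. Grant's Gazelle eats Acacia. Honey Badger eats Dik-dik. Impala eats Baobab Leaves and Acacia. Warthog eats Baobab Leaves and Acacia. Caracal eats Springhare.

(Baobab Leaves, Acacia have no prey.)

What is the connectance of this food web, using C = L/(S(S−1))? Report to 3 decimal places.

C = 0.109

The web has S = 11 species and L = 12 feeding links.
C = L / (S(S−1)) = 12 / 110 = 0.1091 ≈ 0.109.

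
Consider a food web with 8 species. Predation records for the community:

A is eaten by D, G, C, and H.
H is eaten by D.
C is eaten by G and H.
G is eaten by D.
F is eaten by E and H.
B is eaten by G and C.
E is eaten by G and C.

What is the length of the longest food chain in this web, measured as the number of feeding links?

One longest chain: F → E → C → H → D.
It has 5 species and 4 links.

4 links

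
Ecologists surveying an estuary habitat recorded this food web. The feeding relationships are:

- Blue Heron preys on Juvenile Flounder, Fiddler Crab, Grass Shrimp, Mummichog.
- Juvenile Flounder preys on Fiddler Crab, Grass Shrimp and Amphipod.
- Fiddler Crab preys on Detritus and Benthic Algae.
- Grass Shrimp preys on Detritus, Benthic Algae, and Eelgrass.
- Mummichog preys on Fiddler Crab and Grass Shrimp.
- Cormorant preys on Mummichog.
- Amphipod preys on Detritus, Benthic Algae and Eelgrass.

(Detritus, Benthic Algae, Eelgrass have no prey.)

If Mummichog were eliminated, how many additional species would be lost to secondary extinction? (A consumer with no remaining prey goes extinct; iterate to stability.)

Remove Mummichog.
Round 1: Cormorant (all prey gone) → extinct.
No further losses. Total secondary extinctions: 1.

1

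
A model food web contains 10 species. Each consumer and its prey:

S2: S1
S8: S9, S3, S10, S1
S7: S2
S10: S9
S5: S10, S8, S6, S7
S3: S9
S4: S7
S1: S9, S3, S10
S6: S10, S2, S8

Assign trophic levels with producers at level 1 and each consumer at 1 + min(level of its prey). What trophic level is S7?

Trophic level 4

S9 is a producer → level 1.
S1 eats S9 → level 2.
S2 eats S1 → level 3.
S7 eats S2 → level 4.
No prey of S7 is below level 3, so 4 is the minimum.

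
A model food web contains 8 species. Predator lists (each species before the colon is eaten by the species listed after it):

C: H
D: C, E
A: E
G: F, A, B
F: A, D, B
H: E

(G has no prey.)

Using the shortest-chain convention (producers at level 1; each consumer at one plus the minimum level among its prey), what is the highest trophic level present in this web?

5

Producers (level 1): G.
Following each consumer down to its lowest-level prey: G → F → D → C → H (levels 1 through 5).
All prey of H (C 4) are at level 4 or above, so H is at level 1 + 4 = 5.
Every consumer has at least one prey at level 4 or below, so none exceeds level 5.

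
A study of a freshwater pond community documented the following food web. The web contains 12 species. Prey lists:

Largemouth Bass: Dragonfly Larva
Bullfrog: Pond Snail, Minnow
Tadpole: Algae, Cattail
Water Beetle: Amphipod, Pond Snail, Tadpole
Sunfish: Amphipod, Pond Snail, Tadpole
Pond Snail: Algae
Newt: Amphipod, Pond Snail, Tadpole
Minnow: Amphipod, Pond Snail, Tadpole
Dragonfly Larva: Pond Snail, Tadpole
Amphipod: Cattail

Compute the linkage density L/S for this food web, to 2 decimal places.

L/S = 1.75

There are L = 21 links among S = 12 species.
L/S = 21/12 = 1.7500 ≈ 1.75.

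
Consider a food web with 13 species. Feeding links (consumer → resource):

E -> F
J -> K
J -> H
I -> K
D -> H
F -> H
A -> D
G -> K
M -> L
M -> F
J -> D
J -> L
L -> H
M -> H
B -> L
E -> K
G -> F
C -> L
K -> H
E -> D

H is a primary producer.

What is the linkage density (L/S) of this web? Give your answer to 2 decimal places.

L/S = 1.54

There are L = 20 links among S = 13 species.
L/S = 20/13 = 1.5385 ≈ 1.54.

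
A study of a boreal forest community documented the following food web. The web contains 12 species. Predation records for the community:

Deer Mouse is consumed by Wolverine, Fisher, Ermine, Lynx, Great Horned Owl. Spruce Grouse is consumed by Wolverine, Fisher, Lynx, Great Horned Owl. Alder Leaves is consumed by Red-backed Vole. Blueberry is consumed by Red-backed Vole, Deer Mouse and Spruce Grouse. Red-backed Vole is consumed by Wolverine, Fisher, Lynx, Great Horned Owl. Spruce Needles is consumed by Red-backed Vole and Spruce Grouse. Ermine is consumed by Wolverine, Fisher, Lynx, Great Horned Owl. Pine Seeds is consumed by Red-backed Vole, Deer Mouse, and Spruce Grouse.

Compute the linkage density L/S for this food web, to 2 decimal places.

L/S = 2.17

There are L = 26 links among S = 12 species.
L/S = 26/12 = 2.1667 ≈ 2.17.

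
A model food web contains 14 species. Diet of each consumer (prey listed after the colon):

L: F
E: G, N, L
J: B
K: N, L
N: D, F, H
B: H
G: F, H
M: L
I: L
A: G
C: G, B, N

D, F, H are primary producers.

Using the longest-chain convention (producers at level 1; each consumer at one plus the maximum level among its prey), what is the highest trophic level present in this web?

3

Producers (level 1): D, F, H.
H → B → J gives J level 3.
No species has a prey at level 3, so no species reaches level 4.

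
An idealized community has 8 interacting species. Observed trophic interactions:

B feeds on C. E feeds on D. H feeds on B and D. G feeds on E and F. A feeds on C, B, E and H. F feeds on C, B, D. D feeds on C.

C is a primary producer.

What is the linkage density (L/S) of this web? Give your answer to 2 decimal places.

L/S = 1.75

There are L = 14 links among S = 8 species.
L/S = 14/8 = 1.7500 ≈ 1.75.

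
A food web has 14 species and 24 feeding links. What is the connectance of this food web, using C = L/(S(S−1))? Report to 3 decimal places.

C = 0.132

The web has S = 14 species and L = 24 feeding links.
C = L / (S(S−1)) = 24 / 182 = 0.1319 ≈ 0.132.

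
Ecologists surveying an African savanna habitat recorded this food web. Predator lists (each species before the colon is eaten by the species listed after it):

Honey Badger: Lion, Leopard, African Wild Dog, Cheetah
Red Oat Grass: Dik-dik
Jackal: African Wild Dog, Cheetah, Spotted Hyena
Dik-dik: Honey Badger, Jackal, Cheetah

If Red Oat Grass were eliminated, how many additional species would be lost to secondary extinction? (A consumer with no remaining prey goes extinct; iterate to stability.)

8

Remove Red Oat Grass.
Round 1: Dik-dik (all prey gone) → extinct.
Round 2: Honey Badger (all prey gone), Jackal (all prey gone) → extinct.
Round 3: Lion (all prey gone), Leopard (all prey gone), African Wild Dog (all prey gone), Cheetah (all prey gone), Spotted Hyena (all prey gone) → extinct.
No further losses. Total secondary extinctions: 8.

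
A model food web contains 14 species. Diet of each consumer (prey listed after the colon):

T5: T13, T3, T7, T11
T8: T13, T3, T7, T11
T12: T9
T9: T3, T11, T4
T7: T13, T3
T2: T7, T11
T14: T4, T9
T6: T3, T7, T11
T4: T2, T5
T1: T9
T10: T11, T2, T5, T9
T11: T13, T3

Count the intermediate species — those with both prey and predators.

6

Intermediate species (has both prey and predators): T7, T11, T2, T5, T4, T9.
Count: 6.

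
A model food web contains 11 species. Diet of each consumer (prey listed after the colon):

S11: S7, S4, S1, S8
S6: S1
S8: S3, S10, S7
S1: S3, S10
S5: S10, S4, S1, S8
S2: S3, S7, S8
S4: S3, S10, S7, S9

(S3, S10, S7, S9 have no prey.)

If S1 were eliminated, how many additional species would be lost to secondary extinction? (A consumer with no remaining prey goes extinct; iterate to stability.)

1

Remove S1.
Round 1: S6 (all prey gone) → extinct.
No further losses. Total secondary extinctions: 1.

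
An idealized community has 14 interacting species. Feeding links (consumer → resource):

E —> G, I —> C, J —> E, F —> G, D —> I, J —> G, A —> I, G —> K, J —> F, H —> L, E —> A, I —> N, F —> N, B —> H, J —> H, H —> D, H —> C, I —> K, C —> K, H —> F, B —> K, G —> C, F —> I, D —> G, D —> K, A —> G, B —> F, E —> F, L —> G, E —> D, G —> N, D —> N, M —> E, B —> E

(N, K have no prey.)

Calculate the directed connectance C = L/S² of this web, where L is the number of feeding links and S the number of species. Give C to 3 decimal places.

C = 0.173

The web has S = 14 species and L = 34 feeding links.
C = L / S² = 34 / 196 = 0.1735 ≈ 0.173.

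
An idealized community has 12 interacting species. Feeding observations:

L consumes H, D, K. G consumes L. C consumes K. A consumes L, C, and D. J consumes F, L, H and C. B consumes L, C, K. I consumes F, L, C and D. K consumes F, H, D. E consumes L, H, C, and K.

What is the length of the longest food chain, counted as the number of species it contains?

4 species

One longest chain: D → K → L → J.
It has 4 species and 3 links.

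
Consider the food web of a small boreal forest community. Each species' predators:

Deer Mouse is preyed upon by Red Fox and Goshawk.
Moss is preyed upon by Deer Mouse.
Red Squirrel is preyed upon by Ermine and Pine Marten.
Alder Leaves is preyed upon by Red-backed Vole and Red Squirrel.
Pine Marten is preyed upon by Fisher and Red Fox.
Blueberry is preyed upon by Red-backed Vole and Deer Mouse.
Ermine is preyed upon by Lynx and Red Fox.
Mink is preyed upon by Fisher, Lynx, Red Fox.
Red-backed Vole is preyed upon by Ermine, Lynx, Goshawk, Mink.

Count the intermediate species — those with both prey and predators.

Intermediate species (has both prey and predators): Red-backed Vole, Red Squirrel, Deer Mouse, Pine Marten, Mink, Ermine.
Count: 6.

6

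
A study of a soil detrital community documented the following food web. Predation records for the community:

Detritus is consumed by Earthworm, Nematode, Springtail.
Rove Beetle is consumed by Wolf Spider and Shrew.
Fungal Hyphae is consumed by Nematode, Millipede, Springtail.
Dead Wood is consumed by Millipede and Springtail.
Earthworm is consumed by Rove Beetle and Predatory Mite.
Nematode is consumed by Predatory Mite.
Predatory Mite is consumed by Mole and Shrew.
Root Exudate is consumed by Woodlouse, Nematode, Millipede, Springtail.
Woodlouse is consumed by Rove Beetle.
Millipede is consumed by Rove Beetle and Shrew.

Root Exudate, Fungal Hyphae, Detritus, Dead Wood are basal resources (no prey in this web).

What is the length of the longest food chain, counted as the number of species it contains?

4 species

One longest chain: Detritus → Earthworm → Predatory Mite → Mole.
It has 4 species and 3 links.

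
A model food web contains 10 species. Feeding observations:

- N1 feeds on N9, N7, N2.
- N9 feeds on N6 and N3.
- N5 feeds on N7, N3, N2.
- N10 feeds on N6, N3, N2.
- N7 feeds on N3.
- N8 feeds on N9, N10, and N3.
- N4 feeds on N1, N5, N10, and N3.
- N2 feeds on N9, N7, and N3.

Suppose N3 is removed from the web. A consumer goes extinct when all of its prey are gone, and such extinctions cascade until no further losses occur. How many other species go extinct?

Remove N3.
Round 1: N7 (all prey gone) → extinct.
No further losses. Total secondary extinctions: 1.

1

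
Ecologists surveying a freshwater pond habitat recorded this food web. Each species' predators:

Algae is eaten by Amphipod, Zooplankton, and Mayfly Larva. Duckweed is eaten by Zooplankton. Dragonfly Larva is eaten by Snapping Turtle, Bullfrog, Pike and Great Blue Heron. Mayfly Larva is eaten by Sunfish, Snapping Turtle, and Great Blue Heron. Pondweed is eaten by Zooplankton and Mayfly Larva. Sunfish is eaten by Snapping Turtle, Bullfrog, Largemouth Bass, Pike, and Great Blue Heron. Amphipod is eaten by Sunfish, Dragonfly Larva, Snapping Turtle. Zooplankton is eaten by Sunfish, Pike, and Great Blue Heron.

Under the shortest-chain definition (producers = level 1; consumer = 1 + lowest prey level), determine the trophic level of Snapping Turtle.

Pondweed is a producer → level 1.
Mayfly Larva eats Pondweed → level 2.
Snapping Turtle eats Mayfly Larva → level 3.
No prey of Snapping Turtle is below level 2, so 3 is the minimum.

Trophic level 3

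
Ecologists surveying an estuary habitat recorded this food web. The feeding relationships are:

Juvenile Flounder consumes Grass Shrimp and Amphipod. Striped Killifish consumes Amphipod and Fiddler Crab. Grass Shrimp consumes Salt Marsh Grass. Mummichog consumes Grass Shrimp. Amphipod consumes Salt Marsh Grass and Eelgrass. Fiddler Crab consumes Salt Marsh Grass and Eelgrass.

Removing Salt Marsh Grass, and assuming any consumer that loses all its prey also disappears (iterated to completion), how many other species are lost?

2

Remove Salt Marsh Grass.
Round 1: Grass Shrimp (all prey gone) → extinct.
Round 2: Mummichog (all prey gone) → extinct.
No further losses. Total secondary extinctions: 2.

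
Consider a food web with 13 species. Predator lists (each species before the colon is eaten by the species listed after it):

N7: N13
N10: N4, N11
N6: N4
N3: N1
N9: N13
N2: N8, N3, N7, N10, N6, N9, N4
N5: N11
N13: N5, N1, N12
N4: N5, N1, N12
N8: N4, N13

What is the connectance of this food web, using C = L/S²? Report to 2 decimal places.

C = 0.13

The web has S = 13 species and L = 22 feeding links.
C = L / S² = 22 / 169 = 0.1302 ≈ 0.13.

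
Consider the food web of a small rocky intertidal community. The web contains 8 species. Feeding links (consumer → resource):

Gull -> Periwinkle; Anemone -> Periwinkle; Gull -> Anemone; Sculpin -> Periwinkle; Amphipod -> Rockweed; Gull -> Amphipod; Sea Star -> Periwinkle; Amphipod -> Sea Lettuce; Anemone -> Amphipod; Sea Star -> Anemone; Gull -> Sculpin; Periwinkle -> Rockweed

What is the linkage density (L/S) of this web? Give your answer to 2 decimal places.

L/S = 1.50

There are L = 12 links among S = 8 species.
L/S = 12/8 = 1.5000 ≈ 1.50.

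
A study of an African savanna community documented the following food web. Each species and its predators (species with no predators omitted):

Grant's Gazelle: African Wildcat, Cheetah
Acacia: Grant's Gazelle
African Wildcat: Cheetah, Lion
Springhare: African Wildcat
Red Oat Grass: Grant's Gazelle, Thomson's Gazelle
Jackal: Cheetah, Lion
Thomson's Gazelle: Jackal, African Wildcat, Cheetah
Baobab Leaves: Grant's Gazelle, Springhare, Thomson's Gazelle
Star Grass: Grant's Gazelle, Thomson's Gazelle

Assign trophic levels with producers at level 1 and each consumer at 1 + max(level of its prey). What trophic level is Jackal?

Red Oat Grass is a producer → level 1.
Thomson's Gazelle eats Red Oat Grass (level 1); other prey at levels: Baobab Leaves 1, Star Grass 1 → level 2.
Jackal eats Thomson's Gazelle → level 3.

Trophic level 3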